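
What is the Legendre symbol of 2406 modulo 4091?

Factor out 2: 2406 = 2·1203. Since 4091 ≡ 3 (mod 8), (2 / 4091) = -1. Now have -(1203 / 4091).
Both 1203 ≡ 3 and 4091 ≡ 3 (mod 4), so reciprocity gives (1203 / 4091) = -(4091 / 1203). Reduce: 4091 ≡ 482 (mod 1203). Now have (482 / 1203).
Factor out 2: 482 = 2·241. Since 1203 ≡ 3 (mod 8), (2 / 1203) = -1. Now have -(241 / 1203).
241 ≡ 1 (mod 4), so quadratic reciprocity gives (241 / 1203) = (1203 / 241). Reduce: 1203 ≡ 239 (mod 241). Now have -(239 / 241).
241 ≡ 1 (mod 4), so quadratic reciprocity gives (239 / 241) = (241 / 239). Reduce: 241 ≡ 2 (mod 239). Now have -(2 / 239).
Factor out 2: 2 = 2. Since 239 ≡ 7 (mod 8), (2 / 239) = +1. Now have -(1 / 239).
(1 / 239) = 1. Collecting the sign factors: -1.

-1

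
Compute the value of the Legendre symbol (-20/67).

1

(-20/67)
  = -(20/67)    [67 ≡ 3 mod 4 ⇒ (-1/67) = -1]
  = -(5/67)    [67 ≡ 3 mod 8 ⇒ (2/67)^2 = +1]
  = -(67/5)    [QR: 5 ≡ 1 mod 4, sign kept]
  = -(2/5)    [67 ≡ 2 mod 5]
  = (1/5)    [5 ≡ 5 mod 8 ⇒ (2/5) = -1]
  = 1    [(1/5) = 1]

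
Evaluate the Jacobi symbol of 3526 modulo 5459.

-1

(3526 / 5459)
  = -(1763 / 5459)    [5459 ≡ 3 mod 8 ⇒ (2 / 5459) = -1]
  = (5459 / 1763)    [QR: both ≡ 3 mod 4, sign flips]
  = (170 / 1763)    [5459 ≡ 170 mod 1763]
  = -(85 / 1763)    [1763 ≡ 3 mod 8 ⇒ (2 / 1763) = -1]
  = -(1763 / 85)    [QR: 85 ≡ 1 mod 4, sign kept]
  = -(63 / 85)    [1763 ≡ 63 mod 85]
  = -(85 / 63)    [QR: 85 ≡ 1 mod 4, sign kept]
  = -(22 / 63)    [85 ≡ 22 mod 63]
  = -(11 / 63)    [63 ≡ 7 mod 8 ⇒ (2 / 63) = +1]
  = (63 / 11)    [QR: both ≡ 3 mod 4, sign flips]
  = (8 / 11)    [63 ≡ 8 mod 11]
  = -(1 / 11)    [11 ≡ 3 mod 8 ⇒ (2 / 11)^3 = -1]
  = -1    [(1 / 11) = 1]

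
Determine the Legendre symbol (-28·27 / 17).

By multiplicativity, (-28·27 / 17) = (-28 / 17)·(27 / 17).
First factor (-28 / 17):
Pull out -1: (-28 / 17) = (-1 / 17)·(28 / 17). Since 17 ≡ 1 (mod 4), (-1 / 17) = +1. Now have (28 / 17).
Reduce the numerator: 28 ≡ 11 (mod 17), so (28 / 17) = (11 / 17).
17 ≡ 1 (mod 4), so quadratic reciprocity gives (11 / 17) = (17 / 11). Reduce: 17 ≡ 6 (mod 11). Now have (6 / 11).
Factor out 2: 6 = 2·3. Since 11 ≡ 3 (mod 8), (2 / 11) = -1. Now have -(3 / 11).
Both 3 ≡ 3 and 11 ≡ 3 (mod 4), so reciprocity gives (3 / 11) = -(11 / 3). Reduce: 11 ≡ 2 (mod 3). Now have (2 / 3).
Factor out 2: 2 = 2. Since 3 ≡ 3 (mod 8), (2 / 3) = -1. Now have -(1 / 3).
(1 / 3) = 1. Collecting the sign factors: -1.
Second factor (27 / 17):
Reduce the numerator: 27 ≡ 10 (mod 17), so (27 / 17) = (10 / 17).
Factor out 2: 10 = 2·5. Since 17 ≡ 1 (mod 8), (2 / 17) = +1. Now have (5 / 17).
5 ≡ 1 (mod 4), so quadratic reciprocity gives (5 / 17) = (17 / 5). Reduce: 17 ≡ 2 (mod 5). Now have (2 / 5).
Factor out 2: 2 = 2. Since 5 ≡ 5 (mod 8), (2 / 5) = -1. Now have -(1 / 5).
(1 / 5) = 1. Collecting the sign factors: -1.
Product: (-1)·(-1) = 1.

1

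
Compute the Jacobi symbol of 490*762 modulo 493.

By multiplicativity, (490·762/493) = (490/493)·(762/493).
First factor (490/493):
Factor out 2: 490 = 2·245. Since 493 ≡ 5 (mod 8), (2/493) = -1. Now have -(245/493).
245 ≡ 1 (mod 4), so quadratic reciprocity gives (245/493) = (493/245). Reduce: 493 ≡ 3 (mod 245). Now have -(3/245).
245 ≡ 1 (mod 4), so quadratic reciprocity gives (3/245) = (245/3). Reduce: 245 ≡ 2 (mod 3). Now have -(2/3).
Factor out 2: 2 = 2. Since 3 ≡ 3 (mod 8), (2/3) = -1. Now have (1/3).
(1/3) = 1. Collecting the sign factors: 1.
Second factor (762/493):
Reduce the numerator: 762 ≡ 269 (mod 493), so (762/493) = (269/493).
269 ≡ 1 (mod 4), so quadratic reciprocity gives (269/493) = (493/269). Reduce: 493 ≡ 224 (mod 269). Now have (224/269).
Factor out 2: 224 = 2^5·7. Since 269 ≡ 5 (mod 8), (2/269) = -1, and (2/269)^5 = -1. Now have -(7/269).
269 ≡ 1 (mod 4), so quadratic reciprocity gives (7/269) = (269/7). Reduce: 269 ≡ 3 (mod 7). Now have -(3/7).
Both 3 ≡ 3 and 7 ≡ 3 (mod 4), so reciprocity gives (3/7) = -(7/3). Reduce: 7 ≡ 1 (mod 3). Now have (1/3).
(1/3) = 1. Collecting the sign factors: 1.
Product: (1)·(1) = 1.

1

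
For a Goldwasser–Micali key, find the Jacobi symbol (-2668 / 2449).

Pull out -1: (-2668 / 2449) = (-1 / 2449)·(2668 / 2449). Since 2449 ≡ 1 (mod 4), (-1 / 2449) = +1. Now have (2668 / 2449).
Reduce the numerator: 2668 ≡ 219 (mod 2449), so (2668 / 2449) = (219 / 2449).
2449 ≡ 1 (mod 4), so quadratic reciprocity gives (219 / 2449) = (2449 / 219). Reduce: 2449 ≡ 40 (mod 219). Now have (40 / 219).
Factor out 2: 40 = 2^3·5. Since 219 ≡ 3 (mod 8), (2 / 219) = -1, and (2 / 219)^3 = -1. Now have -(5 / 219).
5 ≡ 1 (mod 4), so quadratic reciprocity gives (5 / 219) = (219 / 5). Reduce: 219 ≡ 4 (mod 5). Now have -(4 / 5).
Factor out 2: 4 = 2^2. Since 5 ≡ 5 (mod 8), (2 / 5) = -1, and (2 / 5)^2 = +1. Now have -(1 / 5).
(1 / 5) = 1. Collecting the sign factors: -1.

-1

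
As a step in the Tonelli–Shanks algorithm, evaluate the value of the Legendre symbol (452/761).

(452/761)
  = (113/761)    [761 ≡ 1 mod 8 ⇒ (2/761)^2 = +1]
  = (761/113)    [QR: 113 ≡ 1 mod 4, sign kept]
  = (83/113)    [761 ≡ 83 mod 113]
  = (113/83)    [QR: 113 ≡ 1 mod 4, sign kept]
  = (30/83)    [113 ≡ 30 mod 83]
  = -(15/83)    [83 ≡ 3 mod 8 ⇒ (2/83) = -1]
  = (83/15)    [QR: both ≡ 3 mod 4, sign flips]
  = (8/15)    [83 ≡ 8 mod 15]
  = (1/15)    [15 ≡ 7 mod 8 ⇒ (2/15)^3 = +1]
  = 1    [(1/15) = 1]

1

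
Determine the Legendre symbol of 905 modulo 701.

Reduce the numerator: 905 ≡ 204 (mod 701), so (905/701) = (204/701).
Factor out 2: 204 = 2^2·51. Since 701 ≡ 5 (mod 8), (2/701) = -1, and (2/701)^2 = +1. Now have (51/701).
701 ≡ 1 (mod 4), so quadratic reciprocity gives (51/701) = (701/51). Reduce: 701 ≡ 38 (mod 51). Now have (38/51).
Factor out 2: 38 = 2·19. Since 51 ≡ 3 (mod 8), (2/51) = -1. Now have -(19/51).
Both 19 ≡ 3 and 51 ≡ 3 (mod 4), so reciprocity gives (19/51) = -(51/19). Reduce: 51 ≡ 13 (mod 19). Now have (13/19).
13 ≡ 1 (mod 4), so quadratic reciprocity gives (13/19) = (19/13). Reduce: 19 ≡ 6 (mod 13). Now have (6/13).
Factor out 2: 6 = 2·3. Since 13 ≡ 5 (mod 8), (2/13) = -1. Now have -(3/13).
13 ≡ 1 (mod 4), so quadratic reciprocity gives (3/13) = (13/3). Reduce: 13 ≡ 1 (mod 3). Now have -(1/3).
(1/3) = 1. Collecting the sign factors: -1.

-1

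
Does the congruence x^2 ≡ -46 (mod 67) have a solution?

(-46|67)
  = (21|67)    [-46 ≡ 21 mod 67]
  = (67|21)    [QR: 21 ≡ 1 mod 4, sign kept]
  = (4|21)    [67 ≡ 4 mod 21]
  = (1|21)    [21 ≡ 5 mod 8 ⇒ (2|21)^2 = +1]
  = 1    [(1|21) = 1]
The Legendre symbol is 1, so x^2 ≡ -46 (mod 67) has solution.

yes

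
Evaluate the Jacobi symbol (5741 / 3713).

-1

(5741 / 3713)
  = (2028 / 3713)    [5741 ≡ 2028 mod 3713]
  = (507 / 3713)    [3713 ≡ 1 mod 8 ⇒ (2 / 3713)^2 = +1]
  = (3713 / 507)    [QR: 3713 ≡ 1 mod 4, sign kept]
  = (164 / 507)    [3713 ≡ 164 mod 507]
  = (41 / 507)    [507 ≡ 3 mod 8 ⇒ (2 / 507)^2 = +1]
  = (507 / 41)    [QR: 41 ≡ 1 mod 4, sign kept]
  = (15 / 41)    [507 ≡ 15 mod 41]
  = (41 / 15)    [QR: 41 ≡ 1 mod 4, sign kept]
  = (11 / 15)    [41 ≡ 11 mod 15]
  = -(15 / 11)    [QR: both ≡ 3 mod 4, sign flips]
  = -(4 / 11)    [15 ≡ 4 mod 11]
  = -(1 / 11)    [11 ≡ 3 mod 8 ⇒ (2 / 11)^2 = +1]
  = -1    [(1 / 11) = 1]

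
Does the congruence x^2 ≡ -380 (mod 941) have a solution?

(-380|941)
  = (380|941)    [941 ≡ 1 mod 4 ⇒ (-1|941) = +1]
  = (95|941)    [941 ≡ 5 mod 8 ⇒ (2|941)^2 = +1]
  = (941|95)    [QR: 941 ≡ 1 mod 4, sign kept]
  = (86|95)    [941 ≡ 86 mod 95]
  = (43|95)    [95 ≡ 7 mod 8 ⇒ (2|95) = +1]
  = -(95|43)    [QR: both ≡ 3 mod 4, sign flips]
  = -(9|43)    [95 ≡ 9 mod 43]
  = -(43|9)    [QR: 9 ≡ 1 mod 4, sign kept]
  = -(7|9)    [43 ≡ 7 mod 9]
  = -(9|7)    [QR: 9 ≡ 1 mod 4, sign kept]
  = -(2|7)    [9 ≡ 2 mod 7]
  = -(1|7)    [7 ≡ 7 mod 8 ⇒ (2|7) = +1]
  = -1    [(1|7) = 1]
(-380|941) = -1, and 941 is prime, so -380 is not a quadratic residue mod 941.

no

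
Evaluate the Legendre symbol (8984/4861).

Reduce the numerator: 8984 ≡ 4123 (mod 4861), so (8984/4861) = (4123/4861).
4861 ≡ 1 (mod 4), so quadratic reciprocity gives (4123/4861) = (4861/4123). Reduce: 4861 ≡ 738 (mod 4123). Now have (738/4123).
Factor out 2: 738 = 2·369. Since 4123 ≡ 3 (mod 8), (2/4123) = -1. Now have -(369/4123).
369 ≡ 1 (mod 4), so quadratic reciprocity gives (369/4123) = (4123/369). Reduce: 4123 ≡ 64 (mod 369). Now have -(64/369).
Factor out 2: 64 = 2^6. Since 369 ≡ 1 (mod 8), (2/369) = +1, and (2/369)^6 = +1. Now have -(1/369).
(1/369) = 1. Collecting the sign factors: -1.

-1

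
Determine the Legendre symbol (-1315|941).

-1

Reduce the numerator: -1315 ≡ 567 (mod 941), so (-1315|941) = (567|941).
941 ≡ 1 (mod 4), so quadratic reciprocity gives (567|941) = (941|567). Reduce: 941 ≡ 374 (mod 567). Now have (374|567).
Factor out 2: 374 = 2·187. Since 567 ≡ 7 (mod 8), (2|567) = +1. Now have (187|567).
Both 187 ≡ 3 and 567 ≡ 3 (mod 4), so reciprocity gives (187|567) = -(567|187). Reduce: 567 ≡ 6 (mod 187). Now have -(6|187).
Factor out 2: 6 = 2·3. Since 187 ≡ 3 (mod 8), (2|187) = -1. Now have (3|187).
Both 3 ≡ 3 and 187 ≡ 3 (mod 4), so reciprocity gives (3|187) = -(187|3). Reduce: 187 ≡ 1 (mod 3). Now have -(1|3).
(1|3) = 1. Collecting the sign factors: -1.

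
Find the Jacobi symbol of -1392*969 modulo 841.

0

By multiplicativity, (-1392·969/841) = (-1392/841)·(969/841).
First factor (-1392/841):
Pull out -1: (-1392/841) = (-1/841)·(1392/841). Since 841 ≡ 1 (mod 4), (-1/841) = +1. Now have (1392/841).
Reduce the numerator: 1392 ≡ 551 (mod 841), so (1392/841) = (551/841).
841 ≡ 1 (mod 4), so quadratic reciprocity gives (551/841) = (841/551). Reduce: 841 ≡ 290 (mod 551). Now have (290/551).
Factor out 2: 290 = 2·145. Since 551 ≡ 7 (mod 8), (2/551) = +1. Now have (145/551).
145 ≡ 1 (mod 4), so quadratic reciprocity gives (145/551) = (551/145). Reduce: 551 ≡ 116 (mod 145). Now have (116/145).
Factor out 2: 116 = 2^2·29. Since 145 ≡ 1 (mod 8), (2/145) = +1, and (2/145)^2 = +1. Now have (29/145).
29 ≡ 1 (mod 4), so quadratic reciprocity gives (29/145) = (145/29). Reduce: 145 ≡ 0 (mod 29). Now have (0/29).
The numerator is now 0 with denominator 29 > 1: the symbol is 0.
Second factor (969/841):
Reduce the numerator: 969 ≡ 128 (mod 841), so (969/841) = (128/841).
Factor out 2: 128 = 2^7. Since 841 ≡ 1 (mod 8), (2/841) = +1, and (2/841)^7 = +1. Now have (1/841).
(1/841) = 1. Collecting the sign factors: 1.
Product: (0)·(1) = 0.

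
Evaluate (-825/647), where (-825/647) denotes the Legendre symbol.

1

Reduce the numerator: -825 ≡ 469 (mod 647), so (-825/647) = (469/647).
469 ≡ 1 (mod 4), so quadratic reciprocity gives (469/647) = (647/469). Reduce: 647 ≡ 178 (mod 469). Now have (178/469).
Factor out 2: 178 = 2·89. Since 469 ≡ 5 (mod 8), (2/469) = -1. Now have -(89/469).
89 ≡ 1 (mod 4), so quadratic reciprocity gives (89/469) = (469/89). Reduce: 469 ≡ 24 (mod 89). Now have -(24/89).
Factor out 2: 24 = 2^3·3. Since 89 ≡ 1 (mod 8), (2/89) = +1, and (2/89)^3 = +1. Now have -(3/89).
89 ≡ 1 (mod 4), so quadratic reciprocity gives (3/89) = (89/3). Reduce: 89 ≡ 2 (mod 3). Now have -(2/3).
Factor out 2: 2 = 2. Since 3 ≡ 3 (mod 8), (2/3) = -1. Now have (1/3).
(1/3) = 1. Collecting the sign factors: 1.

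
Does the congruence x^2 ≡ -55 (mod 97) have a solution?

(-55/97)
  = (55/97)    [97 ≡ 1 mod 4 ⇒ (-1/97) = +1]
  = (97/55)    [QR: 97 ≡ 1 mod 4, sign kept]
  = (42/55)    [97 ≡ 42 mod 55]
  = (21/55)    [55 ≡ 7 mod 8 ⇒ (2/55) = +1]
  = (55/21)    [QR: 21 ≡ 1 mod 4, sign kept]
  = (13/21)    [55 ≡ 13 mod 21]
  = (21/13)    [QR: 13 ≡ 1 mod 4, sign kept]
  = (8/13)    [21 ≡ 8 mod 13]
  = -(1/13)    [13 ≡ 5 mod 8 ⇒ (2/13)^3 = -1]
  = -1    [(1/13) = 1]
(-55/97) = -1, and 97 is prime, so -55 is not a quadratic residue mod 97.

no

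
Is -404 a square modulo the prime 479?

yes

Pull out -1: (-404/479) = (-1/479)·(404/479). Since 479 ≡ 3 (mod 4), (-1/479) = -1. Now have -(404/479).
Factor out 2: 404 = 2^2·101. Since 479 ≡ 7 (mod 8), (2/479) = +1, and (2/479)^2 = +1. Now have -(101/479).
101 ≡ 1 (mod 4), so quadratic reciprocity gives (101/479) = (479/101). Reduce: 479 ≡ 75 (mod 101). Now have -(75/101).
101 ≡ 1 (mod 4), so quadratic reciprocity gives (75/101) = (101/75). Reduce: 101 ≡ 26 (mod 75). Now have -(26/75).
Factor out 2: 26 = 2·13. Since 75 ≡ 3 (mod 8), (2/75) = -1. Now have (13/75).
13 ≡ 1 (mod 4), so quadratic reciprocity gives (13/75) = (75/13). Reduce: 75 ≡ 10 (mod 13). Now have (10/13).
Factor out 2: 10 = 2·5. Since 13 ≡ 5 (mod 8), (2/13) = -1. Now have -(5/13).
5 ≡ 1 (mod 4), so quadratic reciprocity gives (5/13) = (13/5). Reduce: 13 ≡ 3 (mod 5). Now have -(3/5).
5 ≡ 1 (mod 4), so quadratic reciprocity gives (3/5) = (5/3). Reduce: 5 ≡ 2 (mod 3). Now have -(2/3).
Factor out 2: 2 = 2. Since 3 ≡ 3 (mod 8), (2/3) = -1. Now have (1/3).
(1/3) = 1. Collecting the sign factors: 1.
(-404/479) = 1, and 479 is prime, so -404 is a quadratic residue mod 479.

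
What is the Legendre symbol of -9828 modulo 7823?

1

(-9828 / 7823)
  = (5818 / 7823)    [-9828 ≡ 5818 mod 7823]
  = (2909 / 7823)    [7823 ≡ 7 mod 8 ⇒ (2 / 7823) = +1]
  = (7823 / 2909)    [QR: 2909 ≡ 1 mod 4, sign kept]
  = (2005 / 2909)    [7823 ≡ 2005 mod 2909]
  = (2909 / 2005)    [QR: 2005 ≡ 1 mod 4, sign kept]
  = (904 / 2005)    [2909 ≡ 904 mod 2005]
  = -(113 / 2005)    [2005 ≡ 5 mod 8 ⇒ (2 / 2005)^3 = -1]
  = -(2005 / 113)    [QR: 113 ≡ 1 mod 4, sign kept]
  = -(84 / 113)    [2005 ≡ 84 mod 113]
  = -(21 / 113)    [113 ≡ 1 mod 8 ⇒ (2 / 113)^2 = +1]
  = -(113 / 21)    [QR: 21 ≡ 1 mod 4, sign kept]
  = -(8 / 21)    [113 ≡ 8 mod 21]
  = (1 / 21)    [21 ≡ 5 mod 8 ⇒ (2 / 21)^3 = -1]
  = 1    [(1 / 21) = 1]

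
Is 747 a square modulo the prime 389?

(747|389)
  = (358|389)    [747 ≡ 358 mod 389]
  = -(179|389)    [389 ≡ 5 mod 8 ⇒ (2|389) = -1]
  = -(389|179)    [QR: 389 ≡ 1 mod 4, sign kept]
  = -(31|179)    [389 ≡ 31 mod 179]
  = (179|31)    [QR: both ≡ 3 mod 4, sign flips]
  = (24|31)    [179 ≡ 24 mod 31]
  = (3|31)    [31 ≡ 7 mod 8 ⇒ (2|31)^3 = +1]
  = -(31|3)    [QR: both ≡ 3 mod 4, sign flips]
  = -(1|3)    [31 ≡ 1 mod 3]
  = -1    [(1|3) = 1]
The Legendre symbol is -1, so x^2 ≡ 747 (mod 389) has no solution.

no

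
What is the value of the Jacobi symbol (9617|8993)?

(9617|8993)
  = (624|8993)    [9617 ≡ 624 mod 8993]
  = (39|8993)    [8993 ≡ 1 mod 8 ⇒ (2|8993)^4 = +1]
  = (8993|39)    [QR: 8993 ≡ 1 mod 4, sign kept]
  = (23|39)    [8993 ≡ 23 mod 39]
  = -(39|23)    [QR: both ≡ 3 mod 4, sign flips]
  = -(16|23)    [39 ≡ 16 mod 23]
  = -(1|23)    [23 ≡ 7 mod 8 ⇒ (2|23)^4 = +1]
  = -1    [(1|23) = 1]

-1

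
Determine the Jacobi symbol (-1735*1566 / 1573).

1

By multiplicativity, (-1735·1566 / 1573) = (-1735 / 1573)·(1566 / 1573).
First factor (-1735 / 1573):
Pull out -1: (-1735 / 1573) = (-1 / 1573)·(1735 / 1573). Since 1573 ≡ 1 (mod 4), (-1 / 1573) = +1. Now have (1735 / 1573).
Reduce the numerator: 1735 ≡ 162 (mod 1573), so (1735 / 1573) = (162 / 1573).
Factor out 2: 162 = 2·81. Since 1573 ≡ 5 (mod 8), (2 / 1573) = -1. Now have -(81 / 1573).
81 ≡ 1 (mod 4), so quadratic reciprocity gives (81 / 1573) = (1573 / 81). Reduce: 1573 ≡ 34 (mod 81). Now have -(34 / 81).
Factor out 2: 34 = 2·17. Since 81 ≡ 1 (mod 8), (2 / 81) = +1. Now have -(17 / 81).
17 ≡ 1 (mod 4), so quadratic reciprocity gives (17 / 81) = (81 / 17). Reduce: 81 ≡ 13 (mod 17). Now have -(13 / 17).
13 ≡ 1 (mod 4), so quadratic reciprocity gives (13 / 17) = (17 / 13). Reduce: 17 ≡ 4 (mod 13). Now have -(4 / 13).
Factor out 2: 4 = 2^2. Since 13 ≡ 5 (mod 8), (2 / 13) = -1, and (2 / 13)^2 = +1. Now have -(1 / 13).
(1 / 13) = 1. Collecting the sign factors: -1.
Second factor (1566 / 1573):
Factor out 2: 1566 = 2·783. Since 1573 ≡ 5 (mod 8), (2 / 1573) = -1. Now have -(783 / 1573).
1573 ≡ 1 (mod 4), so quadratic reciprocity gives (783 / 1573) = (1573 / 783). Reduce: 1573 ≡ 7 (mod 783). Now have -(7 / 783).
Both 7 ≡ 3 and 783 ≡ 3 (mod 4), so reciprocity gives (7 / 783) = -(783 / 7). Reduce: 783 ≡ 6 (mod 7). Now have (6 / 7).
Factor out 2: 6 = 2·3. Since 7 ≡ 7 (mod 8), (2 / 7) = +1. Now have (3 / 7).
Both 3 ≡ 3 and 7 ≡ 3 (mod 4), so reciprocity gives (3 / 7) = -(7 / 3). Reduce: 7 ≡ 1 (mod 3). Now have -(1 / 3).
(1 / 3) = 1. Collecting the sign factors: -1.
Product: (-1)·(-1) = 1.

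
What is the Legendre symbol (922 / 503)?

-1

(922 / 503)
  = (419 / 503)    [922 ≡ 419 mod 503]
  = -(503 / 419)    [QR: both ≡ 3 mod 4, sign flips]
  = -(84 / 419)    [503 ≡ 84 mod 419]
  = -(21 / 419)    [419 ≡ 3 mod 8 ⇒ (2 / 419)^2 = +1]
  = -(419 / 21)    [QR: 21 ≡ 1 mod 4, sign kept]
  = -(20 / 21)    [419 ≡ 20 mod 21]
  = -(5 / 21)    [21 ≡ 5 mod 8 ⇒ (2 / 21)^2 = +1]
  = -(21 / 5)    [QR: 5 ≡ 1 mod 4, sign kept]
  = -(1 / 5)    [21 ≡ 1 mod 5]
  = -1    [(1 / 5) = 1]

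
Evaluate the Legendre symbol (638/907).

-1

(638/907)
  = -(319/907)    [907 ≡ 3 mod 8 ⇒ (2/907) = -1]
  = (907/319)    [QR: both ≡ 3 mod 4, sign flips]
  = (269/319)    [907 ≡ 269 mod 319]
  = (319/269)    [QR: 269 ≡ 1 mod 4, sign kept]
  = (50/269)    [319 ≡ 50 mod 269]
  = -(25/269)    [269 ≡ 5 mod 8 ⇒ (2/269) = -1]
  = -(269/25)    [QR: 25 ≡ 1 mod 4, sign kept]
  = -(19/25)    [269 ≡ 19 mod 25]
  = -(25/19)    [QR: 25 ≡ 1 mod 4, sign kept]
  = -(6/19)    [25 ≡ 6 mod 19]
  = (3/19)    [19 ≡ 3 mod 8 ⇒ (2/19) = -1]
  = -(19/3)    [QR: both ≡ 3 mod 4, sign flips]
  = -(1/3)    [19 ≡ 1 mod 3]
  = -1    [(1/3) = 1]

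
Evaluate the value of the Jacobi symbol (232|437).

1

Factor out 2: 232 = 2^3·29. Since 437 ≡ 5 (mod 8), (2|437) = -1, and (2|437)^3 = -1. Now have -(29|437).
29 ≡ 1 (mod 4), so quadratic reciprocity gives (29|437) = (437|29). Reduce: 437 ≡ 2 (mod 29). Now have -(2|29).
Factor out 2: 2 = 2. Since 29 ≡ 5 (mod 8), (2|29) = -1. Now have (1|29).
(1|29) = 1. Collecting the sign factors: 1.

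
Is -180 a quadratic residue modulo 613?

no

Reduce the numerator: -180 ≡ 433 (mod 613), so (-180/613) = (433/613).
433 ≡ 1 (mod 4), so quadratic reciprocity gives (433/613) = (613/433). Reduce: 613 ≡ 180 (mod 433). Now have (180/433).
Factor out 2: 180 = 2^2·45. Since 433 ≡ 1 (mod 8), (2/433) = +1, and (2/433)^2 = +1. Now have (45/433).
45 ≡ 1 (mod 4), so quadratic reciprocity gives (45/433) = (433/45). Reduce: 433 ≡ 28 (mod 45). Now have (28/45).
Factor out 2: 28 = 2^2·7. Since 45 ≡ 5 (mod 8), (2/45) = -1, and (2/45)^2 = +1. Now have (7/45).
45 ≡ 1 (mod 4), so quadratic reciprocity gives (7/45) = (45/7). Reduce: 45 ≡ 3 (mod 7). Now have (3/7).
Both 3 ≡ 3 and 7 ≡ 3 (mod 4), so reciprocity gives (3/7) = -(7/3). Reduce: 7 ≡ 1 (mod 3). Now have -(1/3).
(1/3) = 1. Collecting the sign factors: -1.
(-180/613) = -1, and 613 is prime, so -180 is not a quadratic residue mod 613.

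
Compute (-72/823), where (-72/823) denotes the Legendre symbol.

Reduce the numerator: -72 ≡ 751 (mod 823), so (-72/823) = (751/823).
Both 751 ≡ 3 and 823 ≡ 3 (mod 4), so reciprocity gives (751/823) = -(823/751). Reduce: 823 ≡ 72 (mod 751). Now have -(72/751).
Factor out 2: 72 = 2^3·9. Since 751 ≡ 7 (mod 8), (2/751) = +1, and (2/751)^3 = +1. Now have -(9/751).
9 ≡ 1 (mod 4), so quadratic reciprocity gives (9/751) = (751/9). Reduce: 751 ≡ 4 (mod 9). Now have -(4/9).
Factor out 2: 4 = 2^2. Since 9 ≡ 1 (mod 8), (2/9) = +1, and (2/9)^2 = +1. Now have -(1/9).
(1/9) = 1. Collecting the sign factors: -1.

-1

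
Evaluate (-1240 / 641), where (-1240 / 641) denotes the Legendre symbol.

-1

(-1240 / 641)
  = (1240 / 641)    [641 ≡ 1 mod 4 ⇒ (-1 / 641) = +1]
  = (599 / 641)    [1240 ≡ 599 mod 641]
  = (641 / 599)    [QR: 641 ≡ 1 mod 4, sign kept]
  = (42 / 599)    [641 ≡ 42 mod 599]
  = (21 / 599)    [599 ≡ 7 mod 8 ⇒ (2 / 599) = +1]
  = (599 / 21)    [QR: 21 ≡ 1 mod 4, sign kept]
  = (11 / 21)    [599 ≡ 11 mod 21]
  = (21 / 11)    [QR: 21 ≡ 1 mod 4, sign kept]
  = (10 / 11)    [21 ≡ 10 mod 11]
  = -(5 / 11)    [11 ≡ 3 mod 8 ⇒ (2 / 11) = -1]
  = -(11 / 5)    [QR: 5 ≡ 1 mod 4, sign kept]
  = -(1 / 5)    [11 ≡ 1 mod 5]
  = -1    [(1 / 5) = 1]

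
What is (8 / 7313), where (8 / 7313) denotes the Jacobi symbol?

(8 / 7313)
  = (1 / 7313)    [7313 ≡ 1 mod 8 ⇒ (2 / 7313)^3 = +1]
  = 1    [(1 / 7313) = 1]

1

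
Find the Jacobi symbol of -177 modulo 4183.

(-177/4183)
  = (4006/4183)    [-177 ≡ 4006 mod 4183]
  = (2003/4183)    [4183 ≡ 7 mod 8 ⇒ (2/4183) = +1]
  = -(4183/2003)    [QR: both ≡ 3 mod 4, sign flips]
  = -(177/2003)    [4183 ≡ 177 mod 2003]
  = -(2003/177)    [QR: 177 ≡ 1 mod 4, sign kept]
  = -(56/177)    [2003 ≡ 56 mod 177]
  = -(7/177)    [177 ≡ 1 mod 8 ⇒ (2/177)^3 = +1]
  = -(177/7)    [QR: 177 ≡ 1 mod 4, sign kept]
  = -(2/7)    [177 ≡ 2 mod 7]
  = -(1/7)    [7 ≡ 7 mod 8 ⇒ (2/7) = +1]
  = -1    [(1/7) = 1]

-1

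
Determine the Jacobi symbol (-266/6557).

-1

Pull out -1: (-266/6557) = (-1/6557)·(266/6557). Since 6557 ≡ 1 (mod 4), (-1/6557) = +1. Now have (266/6557).
Factor out 2: 266 = 2·133. Since 6557 ≡ 5 (mod 8), (2/6557) = -1. Now have -(133/6557).
133 ≡ 1 (mod 4), so quadratic reciprocity gives (133/6557) = (6557/133). Reduce: 6557 ≡ 40 (mod 133). Now have -(40/133).
Factor out 2: 40 = 2^3·5. Since 133 ≡ 5 (mod 8), (2/133) = -1, and (2/133)^3 = -1. Now have (5/133).
5 ≡ 1 (mod 4), so quadratic reciprocity gives (5/133) = (133/5). Reduce: 133 ≡ 3 (mod 5). Now have (3/5).
5 ≡ 1 (mod 4), so quadratic reciprocity gives (3/5) = (5/3). Reduce: 5 ≡ 2 (mod 3). Now have (2/3).
Factor out 2: 2 = 2. Since 3 ≡ 3 (mod 8), (2/3) = -1. Now have -(1/3).
(1/3) = 1. Collecting the sign factors: -1.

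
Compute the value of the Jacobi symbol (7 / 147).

0

(7 / 147)
  = -(147 / 7)    [QR: both ≡ 3 mod 4, sign flips]
  = -(0 / 7)    [147 ≡ 0 mod 7]
  = 0    [numerator 0, gcd > 1]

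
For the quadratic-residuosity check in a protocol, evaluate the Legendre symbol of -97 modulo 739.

1

(-97/739)
  = -(97/739)    [739 ≡ 3 mod 4 ⇒ (-1/739) = -1]
  = -(739/97)    [QR: 97 ≡ 1 mod 4, sign kept]
  = -(60/97)    [739 ≡ 60 mod 97]
  = -(15/97)    [97 ≡ 1 mod 8 ⇒ (2/97)^2 = +1]
  = -(97/15)    [QR: 97 ≡ 1 mod 4, sign kept]
  = -(7/15)    [97 ≡ 7 mod 15]
  = (15/7)    [QR: both ≡ 3 mod 4, sign flips]
  = (1/7)    [15 ≡ 1 mod 7]
  = 1    [(1/7) = 1]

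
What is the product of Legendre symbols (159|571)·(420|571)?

By multiplicativity, (159·420|571) = (159|571)·(420|571).
First factor (159|571):
(159|571)
  = -(571|159)    [QR: both ≡ 3 mod 4, sign flips]
  = -(94|159)    [571 ≡ 94 mod 159]
  = -(47|159)    [159 ≡ 7 mod 8 ⇒ (2|159) = +1]
  = (159|47)    [QR: both ≡ 3 mod 4, sign flips]
  = (18|47)    [159 ≡ 18 mod 47]
  = (9|47)    [47 ≡ 7 mod 8 ⇒ (2|47) = +1]
  = (47|9)    [QR: 9 ≡ 1 mod 4, sign kept]
  = (2|9)    [47 ≡ 2 mod 9]
  = (1|9)    [9 ≡ 1 mod 8 ⇒ (2|9) = +1]
  = 1    [(1|9) = 1]
Second factor (420|571):
(420|571)
  = (105|571)    [571 ≡ 3 mod 8 ⇒ (2|571)^2 = +1]
  = (571|105)    [QR: 105 ≡ 1 mod 4, sign kept]
  = (46|105)    [571 ≡ 46 mod 105]
  = (23|105)    [105 ≡ 1 mod 8 ⇒ (2|105) = +1]
  = (105|23)    [QR: 105 ≡ 1 mod 4, sign kept]
  = (13|23)    [105 ≡ 13 mod 23]
  = (23|13)    [QR: 13 ≡ 1 mod 4, sign kept]
  = (10|13)    [23 ≡ 10 mod 13]
  = -(5|13)    [13 ≡ 5 mod 8 ⇒ (2|13) = -1]
  = -(13|5)    [QR: 5 ≡ 1 mod 4, sign kept]
  = -(3|5)    [13 ≡ 3 mod 5]
  = -(5|3)    [QR: 5 ≡ 1 mod 4, sign kept]
  = -(2|3)    [5 ≡ 2 mod 3]
  = (1|3)    [3 ≡ 3 mod 8 ⇒ (2|3) = -1]
  = 1    [(1|3) = 1]
Product: (1)·(1) = 1.

1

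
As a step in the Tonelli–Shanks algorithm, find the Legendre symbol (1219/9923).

(1219/9923)
  = -(9923/1219)    [QR: both ≡ 3 mod 4, sign flips]
  = -(171/1219)    [9923 ≡ 171 mod 1219]
  = (1219/171)    [QR: both ≡ 3 mod 4, sign flips]
  = (22/171)    [1219 ≡ 22 mod 171]
  = -(11/171)    [171 ≡ 3 mod 8 ⇒ (2/171) = -1]
  = (171/11)    [QR: both ≡ 3 mod 4, sign flips]
  = (6/11)    [171 ≡ 6 mod 11]
  = -(3/11)    [11 ≡ 3 mod 8 ⇒ (2/11) = -1]
  = (11/3)    [QR: both ≡ 3 mod 4, sign flips]
  = (2/3)    [11 ≡ 2 mod 3]
  = -(1/3)    [3 ≡ 3 mod 8 ⇒ (2/3) = -1]
  = -1    [(1/3) = 1]

-1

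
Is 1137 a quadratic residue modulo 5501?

1137 ≡ 1 (mod 4), so quadratic reciprocity gives (1137|5501) = (5501|1137). Reduce: 5501 ≡ 953 (mod 1137). Now have (953|1137).
953 ≡ 1 (mod 4), so quadratic reciprocity gives (953|1137) = (1137|953). Reduce: 1137 ≡ 184 (mod 953). Now have (184|953).
Factor out 2: 184 = 2^3·23. Since 953 ≡ 1 (mod 8), (2|953) = +1, and (2|953)^3 = +1. Now have (23|953).
953 ≡ 1 (mod 4), so quadratic reciprocity gives (23|953) = (953|23). Reduce: 953 ≡ 10 (mod 23). Now have (10|23).
Factor out 2: 10 = 2·5. Since 23 ≡ 7 (mod 8), (2|23) = +1. Now have (5|23).
5 ≡ 1 (mod 4), so quadratic reciprocity gives (5|23) = (23|5). Reduce: 23 ≡ 3 (mod 5). Now have (3|5).
5 ≡ 1 (mod 4), so quadratic reciprocity gives (3|5) = (5|3). Reduce: 5 ≡ 2 (mod 3). Now have (2|3).
Factor out 2: 2 = 2. Since 3 ≡ 3 (mod 8), (2|3) = -1. Now have -(1|3).
(1|3) = 1. Collecting the sign factors: -1.
The Legendre symbol is -1, so x^2 ≡ 1137 (mod 5501) has no solution.

no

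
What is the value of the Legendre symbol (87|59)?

(87|59)
  = (28|59)    [87 ≡ 28 mod 59]
  = (7|59)    [59 ≡ 3 mod 8 ⇒ (2|59)^2 = +1]
  = -(59|7)    [QR: both ≡ 3 mod 4, sign flips]
  = -(3|7)    [59 ≡ 3 mod 7]
  = (7|3)    [QR: both ≡ 3 mod 4, sign flips]
  = (1|3)    [7 ≡ 1 mod 3]
  = 1    [(1|3) = 1]

1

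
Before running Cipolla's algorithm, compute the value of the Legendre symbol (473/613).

(473/613)
  = (613/473)    [QR: 473 ≡ 1 mod 4, sign kept]
  = (140/473)    [613 ≡ 140 mod 473]
  = (35/473)    [473 ≡ 1 mod 8 ⇒ (2/473)^2 = +1]
  = (473/35)    [QR: 473 ≡ 1 mod 4, sign kept]
  = (18/35)    [473 ≡ 18 mod 35]
  = -(9/35)    [35 ≡ 3 mod 8 ⇒ (2/35) = -1]
  = -(35/9)    [QR: 9 ≡ 1 mod 4, sign kept]
  = -(8/9)    [35 ≡ 8 mod 9]
  = -(1/9)    [9 ≡ 1 mod 8 ⇒ (2/9)^3 = +1]
  = -1    [(1/9) = 1]

-1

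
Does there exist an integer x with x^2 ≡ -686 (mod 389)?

(-686/389)
  = (92/389)    [-686 ≡ 92 mod 389]
  = (23/389)    [389 ≡ 5 mod 8 ⇒ (2/389)^2 = +1]
  = (389/23)    [QR: 389 ≡ 1 mod 4, sign kept]
  = (21/23)    [389 ≡ 21 mod 23]
  = (23/21)    [QR: 21 ≡ 1 mod 4, sign kept]
  = (2/21)    [23 ≡ 2 mod 21]
  = -(1/21)    [21 ≡ 5 mod 8 ⇒ (2/21) = -1]
  = -1    [(1/21) = 1]
The Legendre symbol is -1, so x^2 ≡ -686 (mod 389) has no solution.

no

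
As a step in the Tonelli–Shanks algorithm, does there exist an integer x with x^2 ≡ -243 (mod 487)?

Reduce the numerator: -243 ≡ 244 (mod 487), so (-243|487) = (244|487).
Factor out 2: 244 = 2^2·61. Since 487 ≡ 7 (mod 8), (2|487) = +1, and (2|487)^2 = +1. Now have (61|487).
61 ≡ 1 (mod 4), so quadratic reciprocity gives (61|487) = (487|61). Reduce: 487 ≡ 60 (mod 61). Now have (60|61).
Factor out 2: 60 = 2^2·15. Since 61 ≡ 5 (mod 8), (2|61) = -1, and (2|61)^2 = +1. Now have (15|61).
61 ≡ 1 (mod 4), so quadratic reciprocity gives (15|61) = (61|15). Reduce: 61 ≡ 1 (mod 15). Now have (1|15).
(1|15) = 1. Collecting the sign factors: 1.
(-243|487) = 1, and 487 is prime, so -243 is a quadratic residue mod 487.

yes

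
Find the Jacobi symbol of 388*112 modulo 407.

1

By multiplicativity, (388·112 / 407) = (388 / 407)·(112 / 407).
First factor (388 / 407):
(388 / 407)
  = (97 / 407)    [407 ≡ 7 mod 8 ⇒ (2 / 407)^2 = +1]
  = (407 / 97)    [QR: 97 ≡ 1 mod 4, sign kept]
  = (19 / 97)    [407 ≡ 19 mod 97]
  = (97 / 19)    [QR: 97 ≡ 1 mod 4, sign kept]
  = (2 / 19)    [97 ≡ 2 mod 19]
  = -(1 / 19)    [19 ≡ 3 mod 8 ⇒ (2 / 19) = -1]
  = -1    [(1 / 19) = 1]
Second factor (112 / 407):
(112 / 407)
  = (7 / 407)    [407 ≡ 7 mod 8 ⇒ (2 / 407)^4 = +1]
  = -(407 / 7)    [QR: both ≡ 3 mod 4, sign flips]
  = -(1 / 7)    [407 ≡ 1 mod 7]
  = -1    [(1 / 7) = 1]
Product: (-1)·(-1) = 1.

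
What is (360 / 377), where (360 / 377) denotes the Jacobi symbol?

Factor out 2: 360 = 2^3·45. Since 377 ≡ 1 (mod 8), (2 / 377) = +1, and (2 / 377)^3 = +1. Now have (45 / 377).
45 ≡ 1 (mod 4), so quadratic reciprocity gives (45 / 377) = (377 / 45). Reduce: 377 ≡ 17 (mod 45). Now have (17 / 45).
17 ≡ 1 (mod 4), so quadratic reciprocity gives (17 / 45) = (45 / 17). Reduce: 45 ≡ 11 (mod 17). Now have (11 / 17).
17 ≡ 1 (mod 4), so quadratic reciprocity gives (11 / 17) = (17 / 11). Reduce: 17 ≡ 6 (mod 11). Now have (6 / 11).
Factor out 2: 6 = 2·3. Since 11 ≡ 3 (mod 8), (2 / 11) = -1. Now have -(3 / 11).
Both 3 ≡ 3 and 11 ≡ 3 (mod 4), so reciprocity gives (3 / 11) = -(11 / 3). Reduce: 11 ≡ 2 (mod 3). Now have (2 / 3).
Factor out 2: 2 = 2. Since 3 ≡ 3 (mod 8), (2 / 3) = -1. Now have -(1 / 3).
(1 / 3) = 1. Collecting the sign factors: -1.

-1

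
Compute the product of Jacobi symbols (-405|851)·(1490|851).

-1

By multiplicativity, (-405·1490|851) = (-405|851)·(1490|851).
First factor (-405|851):
(-405|851)
  = (446|851)    [-405 ≡ 446 mod 851]
  = -(223|851)    [851 ≡ 3 mod 8 ⇒ (2|851) = -1]
  = (851|223)    [QR: both ≡ 3 mod 4, sign flips]
  = (182|223)    [851 ≡ 182 mod 223]
  = (91|223)    [223 ≡ 7 mod 8 ⇒ (2|223) = +1]
  = -(223|91)    [QR: both ≡ 3 mod 4, sign flips]
  = -(41|91)    [223 ≡ 41 mod 91]
  = -(91|41)    [QR: 41 ≡ 1 mod 4, sign kept]
  = -(9|41)    [91 ≡ 9 mod 41]
  = -(41|9)    [QR: 9 ≡ 1 mod 4, sign kept]
  = -(5|9)    [41 ≡ 5 mod 9]
  = -(9|5)    [QR: 5 ≡ 1 mod 4, sign kept]
  = -(4|5)    [9 ≡ 4 mod 5]
  = -(1|5)    [5 ≡ 5 mod 8 ⇒ (2|5)^2 = +1]
  = -1    [(1|5) = 1]
Second factor (1490|851):
(1490|851)
  = (639|851)    [1490 ≡ 639 mod 851]
  = -(851|639)    [QR: both ≡ 3 mod 4, sign flips]
  = -(212|639)    [851 ≡ 212 mod 639]
  = -(53|639)    [639 ≡ 7 mod 8 ⇒ (2|639)^2 = +1]
  = -(639|53)    [QR: 53 ≡ 1 mod 4, sign kept]
  = -(3|53)    [639 ≡ 3 mod 53]
  = -(53|3)    [QR: 53 ≡ 1 mod 4, sign kept]
  = -(2|3)    [53 ≡ 2 mod 3]
  = (1|3)    [3 ≡ 3 mod 8 ⇒ (2|3) = -1]
  = 1    [(1|3) = 1]
Product: (-1)·(1) = -1.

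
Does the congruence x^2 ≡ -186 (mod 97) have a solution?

(-186|97)
  = (186|97)    [97 ≡ 1 mod 4 ⇒ (-1|97) = +1]
  = (89|97)    [186 ≡ 89 mod 97]
  = (97|89)    [QR: 89 ≡ 1 mod 4, sign kept]
  = (8|89)    [97 ≡ 8 mod 89]
  = (1|89)    [89 ≡ 1 mod 8 ⇒ (2|89)^3 = +1]
  = 1    [(1|89) = 1]
The Legendre symbol is 1, so x^2 ≡ -186 (mod 97) has solution.

yes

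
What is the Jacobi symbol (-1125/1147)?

1

(-1125/1147)
  = (22/1147)    [-1125 ≡ 22 mod 1147]
  = -(11/1147)    [1147 ≡ 3 mod 8 ⇒ (2/1147) = -1]
  = (1147/11)    [QR: both ≡ 3 mod 4, sign flips]
  = (3/11)    [1147 ≡ 3 mod 11]
  = -(11/3)    [QR: both ≡ 3 mod 4, sign flips]
  = -(2/3)    [11 ≡ 2 mod 3]
  = (1/3)    [3 ≡ 3 mod 8 ⇒ (2/3) = -1]
  = 1    [(1/3) = 1]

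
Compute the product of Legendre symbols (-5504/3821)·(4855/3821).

By multiplicativity, (-5504·4855/3821) = (-5504/3821)·(4855/3821).
First factor (-5504/3821):
Pull out -1: (-5504/3821) = (-1/3821)·(5504/3821). Since 3821 ≡ 1 (mod 4), (-1/3821) = +1. Now have (5504/3821).
Reduce the numerator: 5504 ≡ 1683 (mod 3821), so (5504/3821) = (1683/3821).
3821 ≡ 1 (mod 4), so quadratic reciprocity gives (1683/3821) = (3821/1683). Reduce: 3821 ≡ 455 (mod 1683). Now have (455/1683).
Both 455 ≡ 3 and 1683 ≡ 3 (mod 4), so reciprocity gives (455/1683) = -(1683/455). Reduce: 1683 ≡ 318 (mod 455). Now have -(318/455).
Factor out 2: 318 = 2·159. Since 455 ≡ 7 (mod 8), (2/455) = +1. Now have -(159/455).
Both 159 ≡ 3 and 455 ≡ 3 (mod 4), so reciprocity gives (159/455) = -(455/159). Reduce: 455 ≡ 137 (mod 159). Now have (137/159).
137 ≡ 1 (mod 4), so quadratic reciprocity gives (137/159) = (159/137). Reduce: 159 ≡ 22 (mod 137). Now have (22/137).
Factor out 2: 22 = 2·11. Since 137 ≡ 1 (mod 8), (2/137) = +1. Now have (11/137).
137 ≡ 1 (mod 4), so quadratic reciprocity gives (11/137) = (137/11). Reduce: 137 ≡ 5 (mod 11). Now have (5/11).
5 ≡ 1 (mod 4), so quadratic reciprocity gives (5/11) = (11/5). Reduce: 11 ≡ 1 (mod 5). Now have (1/5).
(1/5) = 1. Collecting the sign factors: 1.
Second factor (4855/3821):
Reduce the numerator: 4855 ≡ 1034 (mod 3821), so (4855/3821) = (1034/3821).
Factor out 2: 1034 = 2·517. Since 3821 ≡ 5 (mod 8), (2/3821) = -1. Now have -(517/3821).
517 ≡ 1 (mod 4), so quadratic reciprocity gives (517/3821) = (3821/517). Reduce: 3821 ≡ 202 (mod 517). Now have -(202/517).
Factor out 2: 202 = 2·101. Since 517 ≡ 5 (mod 8), (2/517) = -1. Now have (101/517).
101 ≡ 1 (mod 4), so quadratic reciprocity gives (101/517) = (517/101). Reduce: 517 ≡ 12 (mod 101). Now have (12/101).
Factor out 2: 12 = 2^2·3. Since 101 ≡ 5 (mod 8), (2/101) = -1, and (2/101)^2 = +1. Now have (3/101).
101 ≡ 1 (mod 4), so quadratic reciprocity gives (3/101) = (101/3). Reduce: 101 ≡ 2 (mod 3). Now have (2/3).
Factor out 2: 2 = 2. Since 3 ≡ 3 (mod 8), (2/3) = -1. Now have -(1/3).
(1/3) = 1. Collecting the sign factors: -1.
Product: (1)·(-1) = -1.

-1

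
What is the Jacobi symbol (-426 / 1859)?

1

Pull out -1: (-426 / 1859) = (-1 / 1859)·(426 / 1859). Since 1859 ≡ 3 (mod 4), (-1 / 1859) = -1. Now have -(426 / 1859).
Factor out 2: 426 = 2·213. Since 1859 ≡ 3 (mod 8), (2 / 1859) = -1. Now have (213 / 1859).
213 ≡ 1 (mod 4), so quadratic reciprocity gives (213 / 1859) = (1859 / 213). Reduce: 1859 ≡ 155 (mod 213). Now have (155 / 213).
213 ≡ 1 (mod 4), so quadratic reciprocity gives (155 / 213) = (213 / 155). Reduce: 213 ≡ 58 (mod 155). Now have (58 / 155).
Factor out 2: 58 = 2·29. Since 155 ≡ 3 (mod 8), (2 / 155) = -1. Now have -(29 / 155).
29 ≡ 1 (mod 4), so quadratic reciprocity gives (29 / 155) = (155 / 29). Reduce: 155 ≡ 10 (mod 29). Now have -(10 / 29).
Factor out 2: 10 = 2·5. Since 29 ≡ 5 (mod 8), (2 / 29) = -1. Now have (5 / 29).
5 ≡ 1 (mod 4), so quadratic reciprocity gives (5 / 29) = (29 / 5). Reduce: 29 ≡ 4 (mod 5). Now have (4 / 5).
Factor out 2: 4 = 2^2. Since 5 ≡ 5 (mod 8), (2 / 5) = -1, and (2 / 5)^2 = +1. Now have (1 / 5).
(1 / 5) = 1. Collecting the sign factors: 1.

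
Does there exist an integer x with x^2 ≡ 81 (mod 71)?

Reduce the numerator: 81 ≡ 10 (mod 71), so (81|71) = (10|71).
Factor out 2: 10 = 2·5. Since 71 ≡ 7 (mod 8), (2|71) = +1. Now have (5|71).
5 ≡ 1 (mod 4), so quadratic reciprocity gives (5|71) = (71|5). Reduce: 71 ≡ 1 (mod 5). Now have (1|5).
(1|5) = 1. Collecting the sign factors: 1.
(81|71) = 1, and 71 is prime, so 81 is a quadratic residue mod 71.

yes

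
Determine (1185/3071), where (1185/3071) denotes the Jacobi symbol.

1

(1185/3071)
  = (3071/1185)    [QR: 1185 ≡ 1 mod 4, sign kept]
  = (701/1185)    [3071 ≡ 701 mod 1185]
  = (1185/701)    [QR: 701 ≡ 1 mod 4, sign kept]
  = (484/701)    [1185 ≡ 484 mod 701]
  = (121/701)    [701 ≡ 5 mod 8 ⇒ (2/701)^2 = +1]
  = (701/121)    [QR: 121 ≡ 1 mod 4, sign kept]
  = (96/121)    [701 ≡ 96 mod 121]
  = (3/121)    [121 ≡ 1 mod 8 ⇒ (2/121)^5 = +1]
  = (121/3)    [QR: 121 ≡ 1 mod 4, sign kept]
  = (1/3)    [121 ≡ 1 mod 3]
  = 1    [(1/3) = 1]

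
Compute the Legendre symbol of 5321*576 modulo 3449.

1

By multiplicativity, (5321·576|3449) = (5321|3449)·(576|3449).
First factor (5321|3449):
Reduce the numerator: 5321 ≡ 1872 (mod 3449), so (5321|3449) = (1872|3449).
Factor out 2: 1872 = 2^4·117. Since 3449 ≡ 1 (mod 8), (2|3449) = +1, and (2|3449)^4 = +1. Now have (117|3449).
117 ≡ 1 (mod 4), so quadratic reciprocity gives (117|3449) = (3449|117). Reduce: 3449 ≡ 56 (mod 117). Now have (56|117).
Factor out 2: 56 = 2^3·7. Since 117 ≡ 5 (mod 8), (2|117) = -1, and (2|117)^3 = -1. Now have -(7|117).
117 ≡ 1 (mod 4), so quadratic reciprocity gives (7|117) = (117|7). Reduce: 117 ≡ 5 (mod 7). Now have -(5|7).
5 ≡ 1 (mod 4), so quadratic reciprocity gives (5|7) = (7|5). Reduce: 7 ≡ 2 (mod 5). Now have -(2|5).
Factor out 2: 2 = 2. Since 5 ≡ 5 (mod 8), (2|5) = -1. Now have (1|5).
(1|5) = 1. Collecting the sign factors: 1.
Second factor (576|3449):
Factor out 2: 576 = 2^6·9. Since 3449 ≡ 1 (mod 8), (2|3449) = +1, and (2|3449)^6 = +1. Now have (9|3449).
9 ≡ 1 (mod 4), so quadratic reciprocity gives (9|3449) = (3449|9). Reduce: 3449 ≡ 2 (mod 9). Now have (2|9).
Factor out 2: 2 = 2. Since 9 ≡ 1 (mod 8), (2|9) = +1. Now have (1|9).
(1|9) = 1. Collecting the sign factors: 1.
Product: (1)·(1) = 1.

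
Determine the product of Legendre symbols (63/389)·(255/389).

By multiplicativity, (63·255/389) = (63/389)·(255/389).
First factor (63/389):
(63/389)
  = (389/63)    [QR: 389 ≡ 1 mod 4, sign kept]
  = (11/63)    [389 ≡ 11 mod 63]
  = -(63/11)    [QR: both ≡ 3 mod 4, sign flips]
  = -(8/11)    [63 ≡ 8 mod 11]
  = (1/11)    [11 ≡ 3 mod 8 ⇒ (2/11)^3 = -1]
  = 1    [(1/11) = 1]
Second factor (255/389):
(255/389)
  = (389/255)    [QR: 389 ≡ 1 mod 4, sign kept]
  = (134/255)    [389 ≡ 134 mod 255]
  = (67/255)    [255 ≡ 7 mod 8 ⇒ (2/255) = +1]
  = -(255/67)    [QR: both ≡ 3 mod 4, sign flips]
  = -(54/67)    [255 ≡ 54 mod 67]
  = (27/67)    [67 ≡ 3 mod 8 ⇒ (2/67) = -1]
  = -(67/27)    [QR: both ≡ 3 mod 4, sign flips]
  = -(13/27)    [67 ≡ 13 mod 27]
  = -(27/13)    [QR: 13 ≡ 1 mod 4, sign kept]
  = -(1/13)    [27 ≡ 1 mod 13]
  = -1    [(1/13) = 1]
Product: (1)·(-1) = -1.

-1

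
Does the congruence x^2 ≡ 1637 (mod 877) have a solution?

no

(1637/877)
  = (760/877)    [1637 ≡ 760 mod 877]
  = -(95/877)    [877 ≡ 5 mod 8 ⇒ (2/877)^3 = -1]
  = -(877/95)    [QR: 877 ≡ 1 mod 4, sign kept]
  = -(22/95)    [877 ≡ 22 mod 95]
  = -(11/95)    [95 ≡ 7 mod 8 ⇒ (2/95) = +1]
  = (95/11)    [QR: both ≡ 3 mod 4, sign flips]
  = (7/11)    [95 ≡ 7 mod 11]
  = -(11/7)    [QR: both ≡ 3 mod 4, sign flips]
  = -(4/7)    [11 ≡ 4 mod 7]
  = -(1/7)    [7 ≡ 7 mod 8 ⇒ (2/7)^2 = +1]
  = -1    [(1/7) = 1]
The Legendre symbol is -1, so x^2 ≡ 1637 (mod 877) has no solution.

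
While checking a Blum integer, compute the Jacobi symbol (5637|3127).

1

(5637|3127)
  = (2510|3127)    [5637 ≡ 2510 mod 3127]
  = (1255|3127)    [3127 ≡ 7 mod 8 ⇒ (2|3127) = +1]
  = -(3127|1255)    [QR: both ≡ 3 mod 4, sign flips]
  = -(617|1255)    [3127 ≡ 617 mod 1255]
  = -(1255|617)    [QR: 617 ≡ 1 mod 4, sign kept]
  = -(21|617)    [1255 ≡ 21 mod 617]
  = -(617|21)    [QR: 21 ≡ 1 mod 4, sign kept]
  = -(8|21)    [617 ≡ 8 mod 21]
  = (1|21)    [21 ≡ 5 mod 8 ⇒ (2|21)^3 = -1]
  = 1    [(1|21) = 1]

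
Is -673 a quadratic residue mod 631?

no

Reduce the numerator: -673 ≡ 589 (mod 631), so (-673|631) = (589|631).
589 ≡ 1 (mod 4), so quadratic reciprocity gives (589|631) = (631|589). Reduce: 631 ≡ 42 (mod 589). Now have (42|589).
Factor out 2: 42 = 2·21. Since 589 ≡ 5 (mod 8), (2|589) = -1. Now have -(21|589).
21 ≡ 1 (mod 4), so quadratic reciprocity gives (21|589) = (589|21). Reduce: 589 ≡ 1 (mod 21). Now have -(1|21).
(1|21) = 1. Collecting the sign factors: -1.
(-673|631) = -1, and 631 is prime, so -673 is not a quadratic residue mod 631.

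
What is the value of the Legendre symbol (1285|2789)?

(1285|2789)
  = (2789|1285)    [QR: 1285 ≡ 1 mod 4, sign kept]
  = (219|1285)    [2789 ≡ 219 mod 1285]
  = (1285|219)    [QR: 1285 ≡ 1 mod 4, sign kept]
  = (190|219)    [1285 ≡ 190 mod 219]
  = -(95|219)    [219 ≡ 3 mod 8 ⇒ (2|219) = -1]
  = (219|95)    [QR: both ≡ 3 mod 4, sign flips]
  = (29|95)    [219 ≡ 29 mod 95]
  = (95|29)    [QR: 29 ≡ 1 mod 4, sign kept]
  = (8|29)    [95 ≡ 8 mod 29]
  = -(1|29)    [29 ≡ 5 mod 8 ⇒ (2|29)^3 = -1]
  = -1    [(1|29) = 1]

-1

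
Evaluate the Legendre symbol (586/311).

-1

(586/311)
  = (275/311)    [586 ≡ 275 mod 311]
  = -(311/275)    [QR: both ≡ 3 mod 4, sign flips]
  = -(36/275)    [311 ≡ 36 mod 275]
  = -(9/275)    [275 ≡ 3 mod 8 ⇒ (2/275)^2 = +1]
  = -(275/9)    [QR: 9 ≡ 1 mod 4, sign kept]
  = -(5/9)    [275 ≡ 5 mod 9]
  = -(9/5)    [QR: 5 ≡ 1 mod 4, sign kept]
  = -(4/5)    [9 ≡ 4 mod 5]
  = -(1/5)    [5 ≡ 5 mod 8 ⇒ (2/5)^2 = +1]
  = -1    [(1/5) = 1]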